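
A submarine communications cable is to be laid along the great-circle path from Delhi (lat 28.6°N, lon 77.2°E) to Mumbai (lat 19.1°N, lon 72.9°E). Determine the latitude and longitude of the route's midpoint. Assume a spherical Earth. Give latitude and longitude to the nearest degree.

≈ lat 24°N, lon 75°E

Write both endpoints as unit vectors p₁, p₂ with components (cos φ cos λ, cos φ sin λ, sin φ).
The central angle between the endpoints is δ = arccos(p₁·p₂) ≈ 0.179 rad (10.3°).
Interpolate at f = 1/2 with slerp weights a = sin((1−f)δ)/sin δ ≈ 0.502, b = sin(fδ)/sin δ ≈ 0.502.
p = a·p₁ + b·p₂ ≈ (0.237, 0.883, 0.405); φ = arcsin(p_z) ≈ 23.86°, λ = atan2(p_y, p_x) ≈ 74.97°.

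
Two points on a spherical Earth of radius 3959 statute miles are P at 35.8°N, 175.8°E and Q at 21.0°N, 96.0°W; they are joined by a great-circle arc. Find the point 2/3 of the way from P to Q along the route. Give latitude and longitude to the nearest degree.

≈ 33°N, 121°W

From cos δ = sin φ₁ sin φ₂ + cos φ₁ cos φ₂ cos Δλ, the central angle is δ ≈ 1.335 rad (76.5°).
Interpolate at f = 2/3 with slerp weights a = sin((1−f)δ)/sin δ ≈ 0.443, b = sin(fδ)/sin δ ≈ 0.799.
p = a·p₁ + b·p₂ ≈ (-0.436, -0.716, 0.545); φ = arcsin(p_z) ≈ 33.05°, λ = atan2(p_y, p_x) ≈ -121.35°.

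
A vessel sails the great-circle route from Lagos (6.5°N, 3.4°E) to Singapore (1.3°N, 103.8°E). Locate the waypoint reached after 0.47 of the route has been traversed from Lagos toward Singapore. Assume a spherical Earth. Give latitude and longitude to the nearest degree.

≈ 6°N, 51°E

The haversine formula gives a central angle δ ≈ 1.748 rad (100.2°) between the endpoints.
Interpolate at f = 0.47 with slerp weights a = sin((1−f)δ)/sin δ ≈ 0.812, b = sin(fδ)/sin δ ≈ 0.744.
p = a·p₁ + b·p₂ ≈ (0.628, 0.770, 0.109); φ = arcsin(p_z) ≈ 6.25°, λ = atan2(p_y, p_x) ≈ 50.79°.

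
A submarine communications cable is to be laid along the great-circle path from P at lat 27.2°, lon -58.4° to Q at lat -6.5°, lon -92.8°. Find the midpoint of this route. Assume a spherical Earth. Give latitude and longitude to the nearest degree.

≈ lat 11°, lon -77°

Write both endpoints as unit vectors p₁, p₂ with components (cos φ cos λ, cos φ sin λ, sin φ).
The central angle between the endpoints is δ = arccos(p₁·p₂) ≈ 0.827 rad (47.4°).
Interpolate at f = 1/2 with slerp weights a = sin((1−f)δ)/sin δ ≈ 0.546, b = sin(fδ)/sin δ ≈ 0.546.
p = a·p₁ + b·p₂ ≈ (0.228, -0.955, 0.188); φ = arcsin(p_z) ≈ 10.82°, λ = atan2(p_y, p_x) ≈ -76.58°.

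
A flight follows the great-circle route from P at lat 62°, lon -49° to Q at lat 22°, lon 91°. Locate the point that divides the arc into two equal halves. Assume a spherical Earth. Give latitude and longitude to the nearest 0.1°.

The haversine formula gives a central angle δ ≈ 1.573 rad (90.2°) between the endpoints.
Interpolate at f = 1/2 with slerp weights a = sin((1−f)δ)/sin δ ≈ 0.708, b = sin(fδ)/sin δ ≈ 0.708.
p = a·p₁ + b·p₂ ≈ (0.207, 0.406, 0.890); φ = arcsin(p_z) ≈ 62.93°, λ = atan2(p_y, p_x) ≈ 63.00°.

≈ lat 62.9°, lon 63.0°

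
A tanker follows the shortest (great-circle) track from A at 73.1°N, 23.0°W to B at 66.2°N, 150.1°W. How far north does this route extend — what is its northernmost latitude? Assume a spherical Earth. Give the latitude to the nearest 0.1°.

≈ 80.9°N

The great circle lies in the plane with unit normal n̂ = (p₁ × p₂)/|p₁ × p₂|.
Here n̂_z ≈ -0.158; the vertex latitude is φ_max = arccos|n̂_z| ≈ 80.9°.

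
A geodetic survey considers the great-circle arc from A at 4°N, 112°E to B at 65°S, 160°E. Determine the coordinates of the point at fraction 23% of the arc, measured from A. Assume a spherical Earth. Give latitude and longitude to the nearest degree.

≈ 13°S, 118°E

From cos δ = sin φ₁ sin φ₂ + cos φ₁ cos φ₂ cos Δλ, the central angle is δ ≈ 1.350 rad (77.4°).
Interpolate at f = 0.23 with slerp weights a = sin((1−f)δ)/sin δ ≈ 0.884, b = sin(fδ)/sin δ ≈ 0.313.
p = a·p₁ + b·p₂ ≈ (-0.455, 0.863, -0.222); φ = arcsin(p_z) ≈ -12.84°, λ = atan2(p_y, p_x) ≈ 117.79°.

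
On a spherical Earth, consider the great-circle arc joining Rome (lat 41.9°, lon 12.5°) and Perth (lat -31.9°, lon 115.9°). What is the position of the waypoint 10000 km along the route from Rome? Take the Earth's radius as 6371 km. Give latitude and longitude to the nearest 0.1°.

Write both endpoints as unit vectors p₁, p₂ with components (cos φ cos λ, cos φ sin λ, sin φ).
The central angle between the endpoints is δ = arccos(p₁·p₂) ≈ 2.094 rad (120.0°). The total great-circle distance is δ·R ≈ 2.094 × 6371 ≈ 13339 km, so the target fraction is f = 10000/13339 ≈ 0.750.
Interpolate at f ≈ 0.750 with slerp weights a = sin((1−f)δ)/sin δ ≈ 0.578, b = sin(fδ)/sin δ ≈ 1.154.
p = a·p₁ + b·p₂ ≈ (-0.008, 0.975, -0.224); φ = arcsin(p_z) ≈ -12.96°, λ = atan2(p_y, p_x) ≈ 90.49°.

≈ lat -13.0°, lon 90.5°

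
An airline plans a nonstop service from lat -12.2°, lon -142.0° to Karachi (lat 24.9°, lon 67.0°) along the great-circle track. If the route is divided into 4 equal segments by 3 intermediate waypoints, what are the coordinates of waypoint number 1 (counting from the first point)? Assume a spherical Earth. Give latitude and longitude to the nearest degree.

≈ lat 7°, lon -174°

Convert each endpoint to a unit vector on the sphere (x = cos φ cos λ, y = cos φ sin λ, z = sin φ).
The central angle between the endpoints is δ = arccos(p₁·p₂) ≈ 2.615 rad (149.8°).
Interpolate at f = 1/4 with slerp weights a = sin((1−f)δ)/sin δ ≈ 1.839, b = sin(fδ)/sin δ ≈ 1.209.
p = a·p₁ + b·p₂ ≈ (-0.988, -0.097, 0.121); φ = arcsin(p_z) ≈ 6.92°, λ = atan2(p_y, p_x) ≈ -174.39°.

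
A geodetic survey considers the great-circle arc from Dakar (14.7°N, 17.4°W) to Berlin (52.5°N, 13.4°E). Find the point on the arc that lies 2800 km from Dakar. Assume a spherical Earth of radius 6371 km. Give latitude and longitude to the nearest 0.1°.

Write both endpoints as unit vectors p₁, p₂ with components (cos φ cos λ, cos φ sin λ, sin φ).
The central angle between the endpoints is δ = arccos(p₁·p₂) ≈ 0.785 rad (45.0°). The total great-circle distance is δ·R ≈ 0.785 × 6371 ≈ 5004 km, so the target fraction is f = 2800/5004 ≈ 0.560.
Interpolate at f ≈ 0.560 with slerp weights a = sin((1−f)δ)/sin δ ≈ 0.479, b = sin(fδ)/sin δ ≈ 0.602.
p = a·p₁ + b·p₂ ≈ (0.799, -0.054, 0.599); φ = arcsin(p_z) ≈ 36.80°, λ = atan2(p_y, p_x) ≈ -3.85°.

≈ 36.8°N, 3.9°W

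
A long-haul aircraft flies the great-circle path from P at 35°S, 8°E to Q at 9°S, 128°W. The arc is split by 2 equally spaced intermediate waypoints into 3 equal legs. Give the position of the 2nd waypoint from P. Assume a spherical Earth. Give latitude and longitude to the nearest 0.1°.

The haversine formula gives a central angle δ ≈ 2.085 rad (119.5°) between the endpoints.
Interpolate at f = 2/3 with slerp weights a = sin((1−f)δ)/sin δ ≈ 0.736, b = sin(fδ)/sin δ ≈ 1.130.
p = a·p₁ + b·p₂ ≈ (-0.090, -0.796, -0.599); φ = arcsin(p_z) ≈ -36.79°, λ = atan2(p_y, p_x) ≈ -96.48°.

≈ 36.8°S, 96.5°W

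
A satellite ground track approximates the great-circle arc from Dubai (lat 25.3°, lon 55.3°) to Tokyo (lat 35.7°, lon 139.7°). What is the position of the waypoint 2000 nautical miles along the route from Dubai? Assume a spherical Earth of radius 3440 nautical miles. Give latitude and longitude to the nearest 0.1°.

≈ lat 38.0°, lon 91.8°

Convert each endpoint to a unit vector on the sphere (x = cos φ cos λ, y = cos φ sin λ, z = sin φ).
The central angle between the endpoints is δ = arccos(p₁·p₂) ≈ 1.244 rad (71.3°). The total great-circle distance is δ·R ≈ 1.244 × 3440 ≈ 4279 nmi, so the target fraction is f = 2000/4279 ≈ 0.467.
Interpolate at f ≈ 0.467 with slerp weights a = sin((1−f)δ)/sin δ ≈ 0.650, b = sin(fδ)/sin δ ≈ 0.580.
p = a·p₁ + b·p₂ ≈ (-0.025, 0.787, 0.616); φ = arcsin(p_z) ≈ 38.02°, λ = atan2(p_y, p_x) ≈ 91.81°.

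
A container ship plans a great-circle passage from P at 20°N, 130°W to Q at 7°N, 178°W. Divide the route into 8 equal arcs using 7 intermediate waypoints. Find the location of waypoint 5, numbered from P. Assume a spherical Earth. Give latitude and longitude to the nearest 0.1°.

≈ 13.0°N, 160.6°W

From cos δ = sin φ₁ sin φ₂ + cos φ₁ cos φ₂ cos Δλ, the central angle is δ ≈ 0.842 rad (48.3°).
Interpolate at f = 5/8 with slerp weights a = sin((1−f)δ)/sin δ ≈ 0.416, b = sin(fδ)/sin δ ≈ 0.673.
p = a·p₁ + b·p₂ ≈ (-0.919, -0.323, 0.224); φ = arcsin(p_z) ≈ 12.97°, λ = atan2(p_y, p_x) ≈ -160.64°.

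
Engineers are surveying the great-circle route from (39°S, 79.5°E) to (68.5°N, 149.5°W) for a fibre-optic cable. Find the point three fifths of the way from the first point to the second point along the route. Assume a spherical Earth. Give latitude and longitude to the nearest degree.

Write both endpoints as unit vectors p₁, p₂ with components (cos φ cos λ, cos φ sin λ, sin φ).
The central angle between the endpoints is δ = arccos(p₁·p₂) ≈ 2.453 rad (140.6°).
Interpolate at f = 3/5 with slerp weights a = sin((1−f)δ)/sin δ ≈ 1.309, b = sin(fδ)/sin δ ≈ 1.567.
p = a·p₁ + b·p₂ ≈ (-0.309, 0.709, 0.634); φ = arcsin(p_z) ≈ 39.35°, λ = atan2(p_y, p_x) ≈ 113.59°.

≈ (39°N, 114°E)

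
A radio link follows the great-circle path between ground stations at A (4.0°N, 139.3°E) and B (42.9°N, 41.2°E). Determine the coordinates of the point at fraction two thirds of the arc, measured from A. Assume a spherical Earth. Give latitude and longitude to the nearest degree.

Write both endpoints as unit vectors p₁, p₂ with components (cos φ cos λ, cos φ sin λ, sin φ).
The central angle between the endpoints is δ = arccos(p₁·p₂) ≈ 1.626 rad (93.2°).
Interpolate at f = 2/3 with slerp weights a = sin((1−f)δ)/sin δ ≈ 0.517, b = sin(fδ)/sin δ ≈ 0.885.
p = a·p₁ + b·p₂ ≈ (0.097, 0.763, 0.639); φ = arcsin(p_z) ≈ 39.69°, λ = atan2(p_y, p_x) ≈ 82.75°.

≈ (40°N, 83°E)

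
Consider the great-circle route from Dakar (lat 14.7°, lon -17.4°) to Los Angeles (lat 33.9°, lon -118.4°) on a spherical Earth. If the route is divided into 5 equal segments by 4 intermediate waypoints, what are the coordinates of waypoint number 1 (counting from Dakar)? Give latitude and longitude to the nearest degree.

Convert each endpoint to a unit vector on the sphere (x = cos φ cos λ, y = cos φ sin λ, z = sin φ).
The central angle between the endpoints is δ = arccos(p₁·p₂) ≈ 1.582 rad (90.7°).
Interpolate at f = 1/5 with slerp weights a = sin((1−f)δ)/sin δ ≈ 0.954, b = sin(fδ)/sin δ ≈ 0.311.
p = a·p₁ + b·p₂ ≈ (0.758, -0.503, 0.416); φ = arcsin(p_z) ≈ 24.56°, λ = atan2(p_y, p_x) ≈ -33.59°.

≈ lat 25°, lon -34°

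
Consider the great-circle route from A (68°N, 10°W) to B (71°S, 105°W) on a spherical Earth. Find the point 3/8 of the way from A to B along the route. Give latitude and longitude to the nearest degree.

≈ (16°N, 48°W)

Write both endpoints as unit vectors p₁, p₂ with components (cos φ cos λ, cos φ sin λ, sin φ).
The central angle between the endpoints is δ = arccos(p₁·p₂) ≈ 2.662 rad (152.5°).
Interpolate at f = 3/8 with slerp weights a = sin((1−f)δ)/sin δ ≈ 2.159, b = sin(fδ)/sin δ ≈ 1.823.
p = a·p₁ + b·p₂ ≈ (0.643, -0.714, 0.278); φ = arcsin(p_z) ≈ 16.16°, λ = atan2(p_y, p_x) ≈ -47.98°.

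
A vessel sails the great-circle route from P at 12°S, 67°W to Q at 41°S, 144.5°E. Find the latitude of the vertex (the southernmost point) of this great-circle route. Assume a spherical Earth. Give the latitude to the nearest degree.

The great circle lies in the plane with unit normal n̂ = (p₁ × p₂)/|p₁ × p₂|.
Here n̂_z ≈ -0.443; the vertex latitude is φ_max = arccos|n̂_z| ≈ 63.7°.

≈ 64°S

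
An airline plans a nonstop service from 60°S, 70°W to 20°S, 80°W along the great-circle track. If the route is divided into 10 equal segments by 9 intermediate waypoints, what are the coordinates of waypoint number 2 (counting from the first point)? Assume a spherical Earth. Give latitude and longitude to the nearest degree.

≈ 52°S, 73°W

Write both endpoints as unit vectors p₁, p₂ with components (cos φ cos λ, cos φ sin λ, sin φ).
The central angle between the endpoints is δ = arccos(p₁·p₂) ≈ 0.709 rad (40.6°).
Interpolate at f = 2/10 with slerp weights a = sin((1−f)δ)/sin δ ≈ 0.825, b = sin(fδ)/sin δ ≈ 0.217.
p = a·p₁ + b·p₂ ≈ (0.177, -0.589, -0.789); φ = arcsin(p_z) ≈ -52.08°, λ = atan2(p_y, p_x) ≈ -73.30°.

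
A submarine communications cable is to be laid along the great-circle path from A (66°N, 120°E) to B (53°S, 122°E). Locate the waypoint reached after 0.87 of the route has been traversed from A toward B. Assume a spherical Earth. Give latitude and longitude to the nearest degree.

≈ (38°S, 122°E)

From cos δ = sin φ₁ sin φ₂ + cos φ₁ cos φ₂ cos Δλ, the central angle is δ ≈ 2.077 rad (119.0°).
Interpolate at f = 0.87 with slerp weights a = sin((1−f)δ)/sin δ ≈ 0.305, b = sin(fδ)/sin δ ≈ 1.112.
p = a·p₁ + b·p₂ ≈ (-0.417, 0.675, -0.609); φ = arcsin(p_z) ≈ -37.53°, λ = atan2(p_y, p_x) ≈ 121.69°.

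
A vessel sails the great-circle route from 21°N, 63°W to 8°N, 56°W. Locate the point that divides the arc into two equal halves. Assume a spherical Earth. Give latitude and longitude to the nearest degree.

Write both endpoints as unit vectors p₁, p₂ with components (cos φ cos λ, cos φ sin λ, sin φ).
The central angle between the endpoints is δ = arccos(p₁·p₂) ≈ 0.256 rad (14.7°).
Interpolate at f = 1/2 with slerp weights a = sin((1−f)δ)/sin δ ≈ 0.504, b = sin(fδ)/sin δ ≈ 0.504.
p = a·p₁ + b·p₂ ≈ (0.493, -0.833, 0.251); φ = arcsin(p_z) ≈ 14.53°, λ = atan2(p_y, p_x) ≈ -59.40°.

≈ 15°N, 59°W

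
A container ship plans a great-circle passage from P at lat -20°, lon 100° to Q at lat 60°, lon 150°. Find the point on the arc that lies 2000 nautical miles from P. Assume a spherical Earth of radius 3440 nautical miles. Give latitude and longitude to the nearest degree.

From cos δ = sin φ₁ sin φ₂ + cos φ₁ cos φ₂ cos Δλ, the central angle is δ ≈ 1.565 rad (89.7°). The total great-circle distance is δ·R ≈ 1.565 × 3440 ≈ 5384 nmi, so the target fraction is f = 2000/5384 ≈ 0.372.
Interpolate at f ≈ 0.372 with slerp weights a = sin((1−f)δ)/sin δ ≈ 0.833, b = sin(fδ)/sin δ ≈ 0.549.
p = a·p₁ + b·p₂ ≈ (-0.374, 0.908, 0.191); φ = arcsin(p_z) ≈ 11.00°, λ = atan2(p_y, p_x) ≈ 112.37°.

≈ lat 11°, lon 112°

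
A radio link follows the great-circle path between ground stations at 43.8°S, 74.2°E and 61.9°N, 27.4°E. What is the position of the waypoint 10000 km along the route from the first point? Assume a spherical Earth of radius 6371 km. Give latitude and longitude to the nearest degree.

≈ 42°N, 44°E

Convert each endpoint to a unit vector on the sphere (x = cos φ cos λ, y = cos φ sin λ, z = sin φ).
The central angle between the endpoints is δ = arccos(p₁·p₂) ≈ 1.958 rad (112.2°). The total great-circle distance is δ·R ≈ 1.958 × 6371 ≈ 12476 km, so the target fraction is f = 10000/12476 ≈ 0.802.
Interpolate at f ≈ 0.802 with slerp weights a = sin((1−f)δ)/sin δ ≈ 0.409, b = sin(fδ)/sin δ ≈ 1.080.
p = a·p₁ + b·p₂ ≈ (0.532, 0.518, 0.669); φ = arcsin(p_z) ≈ 42.03°, λ = atan2(p_y, p_x) ≈ 44.25°.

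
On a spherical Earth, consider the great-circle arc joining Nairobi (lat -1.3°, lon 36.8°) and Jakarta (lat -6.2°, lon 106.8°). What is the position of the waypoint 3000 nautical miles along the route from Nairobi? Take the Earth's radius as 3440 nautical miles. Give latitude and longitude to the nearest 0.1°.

≈ lat -5.5°, lon 86.7°

From cos δ = sin φ₁ sin φ₂ + cos φ₁ cos φ₂ cos Δλ, the central angle is δ ≈ 1.221 rad (70.0°). The total great-circle distance is δ·R ≈ 1.221 × 3440 ≈ 4201 nmi, so the target fraction is f = 3000/4201 ≈ 0.714.
Interpolate at f ≈ 0.714 with slerp weights a = sin((1−f)δ)/sin δ ≈ 0.364, b = sin(fδ)/sin δ ≈ 0.815.
p = a·p₁ + b·p₂ ≈ (0.057, 0.994, -0.096); φ = arcsin(p_z) ≈ -5.52°, λ = atan2(p_y, p_x) ≈ 86.69°.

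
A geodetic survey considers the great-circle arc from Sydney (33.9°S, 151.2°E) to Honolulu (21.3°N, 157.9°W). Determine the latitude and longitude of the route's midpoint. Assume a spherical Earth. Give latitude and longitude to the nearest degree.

From cos δ = sin φ₁ sin φ₂ + cos φ₁ cos φ₂ cos Δλ, the central angle is δ ≈ 1.282 rad (73.4°).
Interpolate at f = 1/2 with slerp weights a = sin((1−f)δ)/sin δ ≈ 0.624, b = sin(fδ)/sin δ ≈ 0.624.
p = a·p₁ + b·p₂ ≈ (-0.992, 0.031, -0.121); φ = arcsin(p_z) ≈ -6.97°, λ = atan2(p_y, p_x) ≈ 178.22°.

≈ 7°S, 178°E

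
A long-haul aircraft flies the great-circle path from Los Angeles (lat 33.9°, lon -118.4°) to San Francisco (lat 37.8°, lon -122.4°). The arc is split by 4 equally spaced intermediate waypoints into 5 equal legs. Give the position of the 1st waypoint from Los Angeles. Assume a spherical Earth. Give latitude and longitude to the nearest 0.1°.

≈ lat 34.7°, lon -119.2°

Convert each endpoint to a unit vector on the sphere (x = cos φ cos λ, y = cos φ sin λ, z = sin φ).
The central angle between the endpoints is δ = arccos(p₁·p₂) ≈ 0.088 rad (5.1°).
Interpolate at f = 1/5 with slerp weights a = sin((1−f)δ)/sin δ ≈ 0.800, b = sin(fδ)/sin δ ≈ 0.200.
p = a·p₁ + b·p₂ ≈ (-0.401, -0.718, 0.569); φ = arcsin(p_z) ≈ 34.69°, λ = atan2(p_y, p_x) ≈ -119.17°.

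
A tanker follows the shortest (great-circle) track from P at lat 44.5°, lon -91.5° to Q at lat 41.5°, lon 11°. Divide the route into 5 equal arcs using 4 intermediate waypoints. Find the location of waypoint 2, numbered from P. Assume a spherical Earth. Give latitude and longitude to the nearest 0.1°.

≈ lat 55.9°, lon -51.0°

Write both endpoints as unit vectors p₁, p₂ with components (cos φ cos λ, cos φ sin λ, sin φ).
The central angle between the endpoints is δ = arccos(p₁·p₂) ≈ 1.214 rad (69.6°).
Interpolate at f = 2/5 with slerp weights a = sin((1−f)δ)/sin δ ≈ 0.711, b = sin(fδ)/sin δ ≈ 0.498.
p = a·p₁ + b·p₂ ≈ (0.353, -0.435, 0.828); φ = arcsin(p_z) ≈ 55.91°, λ = atan2(p_y, p_x) ≈ -50.97°.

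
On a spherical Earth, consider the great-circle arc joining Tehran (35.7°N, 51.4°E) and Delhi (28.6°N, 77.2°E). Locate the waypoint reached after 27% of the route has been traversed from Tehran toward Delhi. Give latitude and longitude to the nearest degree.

Convert each endpoint to a unit vector on the sphere (x = cos φ cos λ, y = cos φ sin λ, z = sin φ).
The central angle between the endpoints is δ = arccos(p₁·p₂) ≈ 0.399 rad (22.9°).
Interpolate at f = 0.27 with slerp weights a = sin((1−f)δ)/sin δ ≈ 0.739, b = sin(fδ)/sin δ ≈ 0.277.
p = a·p₁ + b·p₂ ≈ (0.428, 0.706, 0.564); φ = arcsin(p_z) ≈ 34.32°, λ = atan2(p_y, p_x) ≈ 58.76°.

≈ (34°N, 59°E)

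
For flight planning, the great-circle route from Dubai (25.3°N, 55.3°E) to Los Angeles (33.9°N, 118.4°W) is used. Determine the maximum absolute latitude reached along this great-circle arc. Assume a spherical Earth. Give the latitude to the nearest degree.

The great circle lies in the plane with unit normal n̂ = (p₁ × p₂)/|p₁ × p₂|.
Here n̂_z ≈ -0.096; the vertex latitude is φ_max = arccos|n̂_z| ≈ 84.5°.
Check via Clairaut: cos φ_max = |cos φ₁| · sin C = cos(25.3°)·sin(6.1°) ≈ 0.096, again giving ≈ 84.5°.

≈ 85°N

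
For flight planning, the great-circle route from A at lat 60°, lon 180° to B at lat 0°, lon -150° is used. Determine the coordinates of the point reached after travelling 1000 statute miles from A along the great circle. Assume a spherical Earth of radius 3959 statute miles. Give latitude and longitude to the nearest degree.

≈ lat 47°, lon -168°

Write both endpoints as unit vectors p₁, p₂ with components (cos φ cos λ, cos φ sin λ, sin φ).
The central angle between the endpoints is δ = arccos(p₁·p₂) ≈ 1.123 rad (64.3°). The total great-circle distance is δ·R ≈ 1.123 × 3959 ≈ 4446 mi, so the target fraction is f = 1000/4446 ≈ 0.225.
Interpolate at f ≈ 0.225 with slerp weights a = sin((1−f)δ)/sin δ ≈ 0.848, b = sin(fδ)/sin δ ≈ 0.277.
p = a·p₁ + b·p₂ ≈ (-0.664, -0.139, 0.735); φ = arcsin(p_z) ≈ 47.27°, λ = atan2(p_y, p_x) ≈ -168.21°.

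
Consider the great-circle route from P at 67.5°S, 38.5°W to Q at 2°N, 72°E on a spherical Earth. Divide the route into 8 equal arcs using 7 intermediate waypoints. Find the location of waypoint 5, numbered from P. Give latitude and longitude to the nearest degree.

From cos δ = sin φ₁ sin φ₂ + cos φ₁ cos φ₂ cos Δλ, the central angle is δ ≈ 1.738 rad (99.6°).
Interpolate at f = 5/8 with slerp weights a = sin((1−f)δ)/sin δ ≈ 0.615, b = sin(fδ)/sin δ ≈ 0.897.
p = a·p₁ + b·p₂ ≈ (0.461, 0.706, -0.537); φ = arcsin(p_z) ≈ -32.47°, λ = atan2(p_y, p_x) ≈ 56.85°.

≈ 32°S, 57°E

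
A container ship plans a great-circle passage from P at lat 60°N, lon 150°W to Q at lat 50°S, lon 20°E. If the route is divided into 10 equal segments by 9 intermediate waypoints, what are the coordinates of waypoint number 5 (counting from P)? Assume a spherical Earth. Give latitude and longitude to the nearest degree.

Convert each endpoint to a unit vector on the sphere (x = cos φ cos λ, y = cos φ sin λ, z = sin φ).
The central angle between the endpoints is δ = arccos(p₁·p₂) ≈ 2.941 rad (168.5°).
Interpolate at f = 5/10 with slerp weights a = sin((1−f)δ)/sin δ ≈ 4.991, b = sin(fδ)/sin δ ≈ 4.991.
p = a·p₁ + b·p₂ ≈ (0.853, -0.150, 0.499); φ = arcsin(p_z) ≈ 29.93°, λ = atan2(p_y, p_x) ≈ -10.00°.

≈ lat 30°N, lon 10°W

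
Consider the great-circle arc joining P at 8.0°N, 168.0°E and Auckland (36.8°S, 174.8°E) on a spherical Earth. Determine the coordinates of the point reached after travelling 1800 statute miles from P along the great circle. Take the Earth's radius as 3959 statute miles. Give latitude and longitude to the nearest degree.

Write both endpoints as unit vectors p₁, p₂ with components (cos φ cos λ, cos φ sin λ, sin φ).
The central angle between the endpoints is δ = arccos(p₁·p₂) ≈ 0.790 rad (45.3°). The total great-circle distance is δ·R ≈ 0.790 × 3959 ≈ 3127 mi, so the target fraction is f = 1800/3127 ≈ 0.576.
Interpolate at f ≈ 0.576 with slerp weights a = sin((1−f)δ)/sin δ ≈ 0.463, b = sin(fδ)/sin δ ≈ 0.618.
p = a·p₁ + b·p₂ ≈ (-0.942, 0.140, -0.306); φ = arcsin(p_z) ≈ -17.82°, λ = atan2(p_y, p_x) ≈ 171.53°.

≈ 18°S, 172°E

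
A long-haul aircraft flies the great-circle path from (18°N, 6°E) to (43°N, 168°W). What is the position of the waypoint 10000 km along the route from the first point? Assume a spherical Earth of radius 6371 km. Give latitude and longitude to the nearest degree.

Convert each endpoint to a unit vector on the sphere (x = cos φ cos λ, y = cos φ sin λ, z = sin φ).
The central angle between the endpoints is δ = arccos(p₁·p₂) ≈ 2.073 rad (118.8°). The total great-circle distance is δ·R ≈ 2.073 × 6371 ≈ 13204 km, so the target fraction is f = 10000/13204 ≈ 0.757.
Interpolate at f ≈ 0.757 with slerp weights a = sin((1−f)δ)/sin δ ≈ 0.550, b = sin(fδ)/sin δ ≈ 1.141.
p = a·p₁ + b·p₂ ≈ (-0.296, -0.119, 0.948); φ = arcsin(p_z) ≈ 71.41°, λ = atan2(p_y, p_x) ≈ -158.13°.

≈ (71°N, 158°W)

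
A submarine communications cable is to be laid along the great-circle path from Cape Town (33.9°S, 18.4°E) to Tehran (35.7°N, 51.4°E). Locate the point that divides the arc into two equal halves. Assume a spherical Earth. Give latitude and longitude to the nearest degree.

≈ (1°N, 35°E)

Write both endpoints as unit vectors p₁, p₂ with components (cos φ cos λ, cos φ sin λ, sin φ).
The central angle between the endpoints is δ = arccos(p₁·p₂) ≈ 1.329 rad (76.1°).
Interpolate at f = 1/2 with slerp weights a = sin((1−f)δ)/sin δ ≈ 0.635, b = sin(fδ)/sin δ ≈ 0.635.
p = a·p₁ + b·p₂ ≈ (0.822, 0.569, 0.016); φ = arcsin(p_z) ≈ 0.94°, λ = atan2(p_y, p_x) ≈ 34.71°.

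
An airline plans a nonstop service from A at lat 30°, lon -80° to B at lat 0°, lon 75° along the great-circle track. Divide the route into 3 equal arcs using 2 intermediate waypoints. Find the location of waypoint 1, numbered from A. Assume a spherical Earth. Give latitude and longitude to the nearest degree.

≈ lat 54°, lon -23°

Write both endpoints as unit vectors p₁, p₂ with components (cos φ cos λ, cos φ sin λ, sin φ).
The central angle between the endpoints is δ = arccos(p₁·p₂) ≈ 2.473 rad (141.7°).
Interpolate at f = 1/3 with slerp weights a = sin((1−f)δ)/sin δ ≈ 1.609, b = sin(fδ)/sin δ ≈ 1.185.
p = a·p₁ + b·p₂ ≈ (0.549, -0.228, 0.804); φ = arcsin(p_z) ≈ 53.56°, λ = atan2(p_y, p_x) ≈ -22.55°.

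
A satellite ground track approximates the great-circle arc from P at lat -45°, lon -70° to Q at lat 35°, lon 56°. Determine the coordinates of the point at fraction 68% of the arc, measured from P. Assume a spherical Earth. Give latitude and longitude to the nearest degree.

Convert each endpoint to a unit vector on the sphere (x = cos φ cos λ, y = cos φ sin λ, z = sin φ).
The central angle between the endpoints is δ = arccos(p₁·p₂) ≈ 2.413 rad (138.2°).
Interpolate at f = 0.68 with slerp weights a = sin((1−f)δ)/sin δ ≈ 1.048, b = sin(fδ)/sin δ ≈ 1.498.
p = a·p₁ + b·p₂ ≈ (0.940, 0.321, 0.118); φ = arcsin(p_z) ≈ 6.80°, λ = atan2(p_y, p_x) ≈ 18.87°.

≈ lat 7°, lon 19°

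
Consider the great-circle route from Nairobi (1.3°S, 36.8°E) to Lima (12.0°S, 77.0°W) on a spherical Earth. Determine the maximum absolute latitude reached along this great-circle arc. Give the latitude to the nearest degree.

≈ 14°S

The great circle lies in the plane with unit normal n̂ = (p₁ × p₂)/|p₁ × p₂|.
Here n̂_z ≈ -0.972; the vertex latitude is φ_max = arccos|n̂_z| ≈ 13.7°.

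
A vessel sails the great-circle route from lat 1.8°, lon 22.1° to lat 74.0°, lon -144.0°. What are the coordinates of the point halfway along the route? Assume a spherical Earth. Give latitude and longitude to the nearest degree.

From cos δ = sin φ₁ sin φ₂ + cos φ₁ cos φ₂ cos Δλ, the central angle is δ ≈ 1.810 rad (103.7°).
Interpolate at f = 1/2 with slerp weights a = sin((1−f)δ)/sin δ ≈ 0.810, b = sin(fδ)/sin δ ≈ 0.810.
p = a·p₁ + b·p₂ ≈ (0.569, 0.173, 0.804); φ = arcsin(p_z) ≈ 53.49°, λ = atan2(p_y, p_x) ≈ 16.93°.

≈ lat 53°, lon 17°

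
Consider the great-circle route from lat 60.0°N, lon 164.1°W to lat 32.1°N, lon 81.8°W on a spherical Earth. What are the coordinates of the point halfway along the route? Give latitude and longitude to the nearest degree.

≈ lat 53°N, lon 110°W

The haversine formula gives a central angle δ ≈ 1.028 rad (58.9°) between the endpoints.
Interpolate at f = 1/2 with slerp weights a = sin((1−f)δ)/sin δ ≈ 0.574, b = sin(fδ)/sin δ ≈ 0.574.
p = a·p₁ + b·p₂ ≈ (-0.207, -0.560, 0.802); φ = arcsin(p_z) ≈ 53.35°, λ = atan2(p_y, p_x) ≈ -110.26°.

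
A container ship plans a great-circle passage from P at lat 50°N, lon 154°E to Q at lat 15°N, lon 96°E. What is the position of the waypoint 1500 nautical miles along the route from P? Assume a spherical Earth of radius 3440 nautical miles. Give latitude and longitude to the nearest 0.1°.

Write both endpoints as unit vectors p₁, p₂ with components (cos φ cos λ, cos φ sin λ, sin φ).
The central angle between the endpoints is δ = arccos(p₁·p₂) ≈ 1.015 rad (58.2°). The total great-circle distance is δ·R ≈ 1.015 × 3440 ≈ 3493 nmi, so the target fraction is f = 1500/3493 ≈ 0.429.
Interpolate at f ≈ 0.429 with slerp weights a = sin((1−f)δ)/sin δ ≈ 0.644, b = sin(fδ)/sin δ ≈ 0.497.
p = a·p₁ + b·p₂ ≈ (-0.422, 0.659, 0.622); φ = arcsin(p_z) ≈ 38.48°, λ = atan2(p_y, p_x) ≈ 122.66°.

≈ lat 38.5°N, lon 122.7°E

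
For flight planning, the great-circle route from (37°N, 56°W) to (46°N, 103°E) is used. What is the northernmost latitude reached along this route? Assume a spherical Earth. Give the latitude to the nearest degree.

≈ 78°N

The great circle lies in the plane with unit normal n̂ = (p₁ × p₂)/|p₁ × p₂|.
Here n̂_z ≈ +0.200; the vertex latitude is φ_max = arccos|n̂_z| ≈ 78.5°.
Check via Clairaut: cos φ_max = |cos φ₁| · sin C = cos(37.0°)·sin(14.5°) ≈ 0.200, again giving ≈ 78.5°.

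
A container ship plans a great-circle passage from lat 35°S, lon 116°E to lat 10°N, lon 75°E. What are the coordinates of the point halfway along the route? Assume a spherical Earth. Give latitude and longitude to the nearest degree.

≈ lat 13°S, lon 94°E

Convert each endpoint to a unit vector on the sphere (x = cos φ cos λ, y = cos φ sin λ, z = sin φ).
The central angle between the endpoints is δ = arccos(p₁·p₂) ≈ 1.037 rad (59.4°).
Interpolate at f = 1/2 with slerp weights a = sin((1−f)δ)/sin δ ≈ 0.576, b = sin(fδ)/sin δ ≈ 0.576.
p = a·p₁ + b·p₂ ≈ (-0.060, 0.971, -0.230); φ = arcsin(p_z) ≈ -13.31°, λ = atan2(p_y, p_x) ≈ 93.53°.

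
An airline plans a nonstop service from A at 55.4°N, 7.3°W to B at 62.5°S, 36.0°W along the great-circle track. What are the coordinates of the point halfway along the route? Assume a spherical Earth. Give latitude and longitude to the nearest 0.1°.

Write both endpoints as unit vectors p₁, p₂ with components (cos φ cos λ, cos φ sin λ, sin φ).
The central angle between the endpoints is δ = arccos(p₁·p₂) ≈ 2.095 rad (120.0°).
Interpolate at f = 1/2 with slerp weights a = sin((1−f)δ)/sin δ ≈ 1.000, b = sin(fδ)/sin δ ≈ 1.000.
p = a·p₁ + b·p₂ ≈ (0.937, -0.344, -0.064); φ = arcsin(p_z) ≈ -3.66°, λ = atan2(p_y, p_x) ≈ -20.14°.

≈ 3.7°S, 20.1°W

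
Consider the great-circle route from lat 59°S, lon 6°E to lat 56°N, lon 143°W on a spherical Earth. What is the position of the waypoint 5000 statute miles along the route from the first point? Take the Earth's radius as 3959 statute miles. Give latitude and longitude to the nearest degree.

≈ lat 13°S, lon 72°W

From cos δ = sin φ₁ sin φ₂ + cos φ₁ cos φ₂ cos Δλ, the central angle is δ ≈ 2.849 rad (163.2°). The total great-circle distance is δ·R ≈ 2.849 × 3959 ≈ 11279 mi, so the target fraction is f = 5000/11279 ≈ 0.443.
Interpolate at f ≈ 0.443 with slerp weights a = sin((1−f)δ)/sin δ ≈ 3.466, b = sin(fδ)/sin δ ≈ 3.304.
p = a·p₁ + b·p₂ ≈ (0.300, -0.925, -0.232); φ = arcsin(p_z) ≈ -13.43°, λ = atan2(p_y, p_x) ≈ -72.03°.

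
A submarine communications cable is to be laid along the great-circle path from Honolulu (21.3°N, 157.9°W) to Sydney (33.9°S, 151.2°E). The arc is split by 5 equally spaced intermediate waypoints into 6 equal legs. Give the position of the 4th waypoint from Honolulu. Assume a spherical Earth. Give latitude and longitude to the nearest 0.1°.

≈ 16.4°S, 170.2°E

Write both endpoints as unit vectors p₁, p₂ with components (cos φ cos λ, cos φ sin λ, sin φ).
The central angle between the endpoints is δ = arccos(p₁·p₂) ≈ 1.282 rad (73.4°).
Interpolate at f = 4/6 with slerp weights a = sin((1−f)δ)/sin δ ≈ 0.432, b = sin(fδ)/sin δ ≈ 0.787.
p = a·p₁ + b·p₂ ≈ (-0.945, 0.163, -0.282); φ = arcsin(p_z) ≈ -16.37°, λ = atan2(p_y, p_x) ≈ 170.21°.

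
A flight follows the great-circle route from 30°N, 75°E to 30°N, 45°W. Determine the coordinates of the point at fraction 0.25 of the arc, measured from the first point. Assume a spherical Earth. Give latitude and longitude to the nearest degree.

≈ 44°N, 50°E

From cos δ = sin φ₁ sin φ₂ + cos φ₁ cos φ₂ cos Δλ, the central angle is δ ≈ 1.696 rad (97.2°).
Interpolate at f = 0.25 with slerp weights a = sin((1−f)δ)/sin δ ≈ 0.963, b = sin(fδ)/sin δ ≈ 0.415.
p = a·p₁ + b·p₂ ≈ (0.470, 0.552, 0.689); φ = arcsin(p_z) ≈ 43.55°, λ = atan2(p_y, p_x) ≈ 49.59°.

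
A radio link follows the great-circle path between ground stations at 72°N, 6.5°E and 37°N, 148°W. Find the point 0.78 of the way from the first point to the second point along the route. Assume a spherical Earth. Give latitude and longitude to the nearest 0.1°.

The haversine formula gives a central angle δ ≈ 1.214 rad (69.5°) between the endpoints.
Interpolate at f = 0.78 with slerp weights a = sin((1−f)δ)/sin δ ≈ 0.282, b = sin(fδ)/sin δ ≈ 0.866.
p = a·p₁ + b·p₂ ≈ (-0.500, -0.357, 0.789); φ = arcsin(p_z) ≈ 52.10°, λ = atan2(p_y, p_x) ≈ -144.50°.

≈ 52.1°N, 144.5°W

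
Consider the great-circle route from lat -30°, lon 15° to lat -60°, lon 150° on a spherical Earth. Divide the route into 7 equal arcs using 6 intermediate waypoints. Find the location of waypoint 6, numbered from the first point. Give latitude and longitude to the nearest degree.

Write both endpoints as unit vectors p₁, p₂ with components (cos φ cos λ, cos φ sin λ, sin φ).
The central angle between the endpoints is δ = arccos(p₁·p₂) ≈ 1.444 rad (82.7°).
Interpolate at f = 6/7 with slerp weights a = sin((1−f)δ)/sin δ ≈ 0.206, b = sin(fδ)/sin δ ≈ 0.953.
p = a·p₁ + b·p₂ ≈ (-0.240, 0.284, -0.928); φ = arcsin(p_z) ≈ -68.16°, λ = atan2(p_y, p_x) ≈ 130.13°.

≈ lat -68°, lon 130°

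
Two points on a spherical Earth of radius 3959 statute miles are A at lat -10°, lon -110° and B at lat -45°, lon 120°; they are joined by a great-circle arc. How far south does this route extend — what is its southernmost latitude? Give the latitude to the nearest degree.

The great circle lies in the plane with unit normal n̂ = (p₁ × p₂)/|p₁ × p₂|.
Here n̂_z ≈ -0.564; the vertex latitude is φ_max = arccos|n̂_z| ≈ 55.7°.
Check via Clairaut: cos φ_max = |cos φ₁| · sin C = cos(10.0°)·sin(145.1°) ≈ 0.564, again giving ≈ 55.7°.

≈ -56°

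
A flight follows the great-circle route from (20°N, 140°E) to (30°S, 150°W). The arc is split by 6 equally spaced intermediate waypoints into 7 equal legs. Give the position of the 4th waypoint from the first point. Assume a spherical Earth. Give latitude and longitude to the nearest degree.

≈ (10°S, 178°E)

Write both endpoints as unit vectors p₁, p₂ with components (cos φ cos λ, cos φ sin λ, sin φ).
The central angle between the endpoints is δ = arccos(p₁·p₂) ≈ 1.463 rad (83.8°).
Interpolate at f = 4/7 with slerp weights a = sin((1−f)δ)/sin δ ≈ 0.590, b = sin(fδ)/sin δ ≈ 0.746.
p = a·p₁ + b·p₂ ≈ (-0.985, 0.033, -0.171); φ = arcsin(p_z) ≈ -9.86°, λ = atan2(p_y, p_x) ≈ 178.06°.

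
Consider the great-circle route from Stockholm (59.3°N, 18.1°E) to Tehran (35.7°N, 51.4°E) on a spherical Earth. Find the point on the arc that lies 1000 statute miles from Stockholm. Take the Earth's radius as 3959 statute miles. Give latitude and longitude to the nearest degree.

Convert each endpoint to a unit vector on the sphere (x = cos φ cos λ, y = cos φ sin λ, z = sin φ).
The central angle between the endpoints is δ = arccos(p₁·p₂) ≈ 0.558 rad (32.0°). The total great-circle distance is δ·R ≈ 0.558 × 3959 ≈ 2209 mi, so the target fraction is f = 1000/2209 ≈ 0.453.
Interpolate at f ≈ 0.453 with slerp weights a = sin((1−f)δ)/sin δ ≈ 0.568, b = sin(fδ)/sin δ ≈ 0.472.
p = a·p₁ + b·p₂ ≈ (0.515, 0.390, 0.764); φ = arcsin(p_z) ≈ 49.79°, λ = atan2(p_y, p_x) ≈ 37.12°.

≈ (50°N, 37°E)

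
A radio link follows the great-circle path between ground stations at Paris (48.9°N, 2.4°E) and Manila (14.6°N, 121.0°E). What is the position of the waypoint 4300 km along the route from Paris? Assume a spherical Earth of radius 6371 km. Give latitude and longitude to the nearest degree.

The haversine formula gives a central angle δ ≈ 1.686 rad (96.6°) between the endpoints. The total great-circle distance is δ·R ≈ 1.686 × 6371 ≈ 10739 km, so the target fraction is f = 4300/10739 ≈ 0.400.
Interpolate at f ≈ 0.400 with slerp weights a = sin((1−f)δ)/sin δ ≈ 0.853, b = sin(fδ)/sin δ ≈ 0.629.
p = a·p₁ + b·p₂ ≈ (0.247, 0.545, 0.801); φ = arcsin(p_z) ≈ 53.24°, λ = atan2(p_y, p_x) ≈ 65.66°.

≈ 53°N, 66°E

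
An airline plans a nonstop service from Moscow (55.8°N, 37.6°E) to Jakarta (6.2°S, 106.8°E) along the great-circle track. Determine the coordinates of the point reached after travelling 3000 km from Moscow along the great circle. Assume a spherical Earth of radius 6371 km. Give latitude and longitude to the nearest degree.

From cos δ = sin φ₁ sin φ₂ + cos φ₁ cos φ₂ cos Δλ, the central angle is δ ≈ 1.461 rad (83.7°). The total great-circle distance is δ·R ≈ 1.461 × 6371 ≈ 9311 km, so the target fraction is f = 3000/9311 ≈ 0.322.
Interpolate at f ≈ 0.322 with slerp weights a = sin((1−f)δ)/sin δ ≈ 0.841, b = sin(fδ)/sin δ ≈ 0.456.
p = a·p₁ + b·p₂ ≈ (0.244, 0.723, 0.647); φ = arcsin(p_z) ≈ 40.29°, λ = atan2(p_y, p_x) ≈ 71.38°.

≈ (40°N, 71°E)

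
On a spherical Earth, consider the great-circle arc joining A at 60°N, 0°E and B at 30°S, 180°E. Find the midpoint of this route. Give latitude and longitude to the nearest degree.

≈ 45°N, 180°E

Write both endpoints as unit vectors p₁, p₂ with components (cos φ cos λ, cos φ sin λ, sin φ).
The central angle between the endpoints is δ = arccos(p₁·p₂) ≈ 2.618 rad (150.0°).
Interpolate at f = 1/2 with slerp weights a = sin((1−f)δ)/sin δ ≈ 1.932, b = sin(fδ)/sin δ ≈ 1.932.
p = a·p₁ + b·p₂ ≈ (-0.707, 0.000, 0.707); φ = arcsin(p_z) ≈ 45.00°, λ = atan2(p_y, p_x) ≈ 180.00°.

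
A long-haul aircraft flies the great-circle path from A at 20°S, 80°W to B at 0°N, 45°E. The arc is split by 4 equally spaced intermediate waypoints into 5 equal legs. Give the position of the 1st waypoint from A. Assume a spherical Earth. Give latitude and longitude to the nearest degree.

From cos δ = sin φ₁ sin φ₂ + cos φ₁ cos φ₂ cos Δλ, the central angle is δ ≈ 2.140 rad (122.6°).
Interpolate at f = 1/5 with slerp weights a = sin((1−f)δ)/sin δ ≈ 1.175, b = sin(fδ)/sin δ ≈ 0.493.
p = a·p₁ + b·p₂ ≈ (0.540, -0.739, -0.402); φ = arcsin(p_z) ≈ -23.70°, λ = atan2(p_y, p_x) ≈ -53.84°.

≈ 24°S, 54°W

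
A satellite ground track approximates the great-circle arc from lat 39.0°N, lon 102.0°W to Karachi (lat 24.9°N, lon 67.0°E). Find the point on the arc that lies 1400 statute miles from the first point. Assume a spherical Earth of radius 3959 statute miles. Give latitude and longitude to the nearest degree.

Convert each endpoint to a unit vector on the sphere (x = cos φ cos λ, y = cos φ sin λ, z = sin φ).
The central angle between the endpoints is δ = arccos(p₁·p₂) ≈ 2.012 rad (115.3°). The total great-circle distance is δ·R ≈ 2.012 × 3959 ≈ 7965 mi, so the target fraction is f = 1400/7965 ≈ 0.176.
Interpolate at f ≈ 0.176 with slerp weights a = sin((1−f)δ)/sin δ ≈ 1.102, b = sin(fδ)/sin δ ≈ 0.383.
p = a·p₁ + b·p₂ ≈ (-0.042, -0.518, 0.855); φ = arcsin(p_z) ≈ 58.71°, λ = atan2(p_y, p_x) ≈ -94.67°.

≈ lat 59°N, lon 95°W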